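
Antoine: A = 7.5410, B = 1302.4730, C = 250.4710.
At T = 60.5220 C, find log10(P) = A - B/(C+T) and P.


C+T = 310.9930
B/(C+T) = 4.1881
log10(P) = 7.5410 - 4.1881 = 3.3529
P = 10^3.3529 = 2253.6665 mmHg

2253.6665 mmHg


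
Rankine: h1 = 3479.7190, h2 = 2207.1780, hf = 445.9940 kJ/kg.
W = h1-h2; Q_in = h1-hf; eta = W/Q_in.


W = 1272.5410 kJ/kg
Q_in = 3033.7250 kJ/kg
eta = 0.4195 = 41.9465%

eta = 41.9465%


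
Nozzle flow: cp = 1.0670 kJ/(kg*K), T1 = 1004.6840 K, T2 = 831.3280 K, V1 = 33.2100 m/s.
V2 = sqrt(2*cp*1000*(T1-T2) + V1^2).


dT = 173.3560 K
2*cp*1000*dT = 369941.7040
V1^2 = 1102.9041
V2 = sqrt(371044.6081) = 609.1343 m/s

609.1343 m/s


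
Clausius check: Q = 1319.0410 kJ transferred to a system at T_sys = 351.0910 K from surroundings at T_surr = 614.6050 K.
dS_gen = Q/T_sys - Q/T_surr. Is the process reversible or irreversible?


dS_sys = 1319.0410/351.0910 = 3.7570 kJ/K
dS_surr = -1319.0410/614.6050 = -2.1462 kJ/K
dS_gen = 3.7570 - 2.1462 = 1.6108 kJ/K (irreversible)

dS_gen = 1.6108 kJ/K, irreversible


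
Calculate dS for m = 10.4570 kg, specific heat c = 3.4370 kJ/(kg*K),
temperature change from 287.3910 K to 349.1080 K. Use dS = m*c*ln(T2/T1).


T2/T1 = 1.2147
ln(T2/T1) = 0.1945
dS = 10.4570 * 3.4370 * 0.1945 = 6.9918 kJ/K

6.9918 kJ/K


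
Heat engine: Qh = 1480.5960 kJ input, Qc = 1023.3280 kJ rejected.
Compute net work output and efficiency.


W = 1480.5960 - 1023.3280 = 457.2680 kJ
eta = 457.2680 / 1480.5960 = 0.3088 = 30.8840%

W = 457.2680 kJ, eta = 30.8840%


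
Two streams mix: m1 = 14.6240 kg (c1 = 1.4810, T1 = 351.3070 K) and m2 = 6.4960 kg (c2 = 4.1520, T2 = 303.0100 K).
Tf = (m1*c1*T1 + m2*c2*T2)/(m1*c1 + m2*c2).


num = 15781.2591
den = 48.6295
Tf = 324.5200 K

324.5200 K


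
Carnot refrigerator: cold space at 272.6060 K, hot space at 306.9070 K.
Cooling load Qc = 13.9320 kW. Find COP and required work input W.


COP = 272.6060 / 34.3010 = 7.9475
W = 13.9320 / 7.9475 = 1.7530 kW

COP = 7.9475, W = 1.7530 kW


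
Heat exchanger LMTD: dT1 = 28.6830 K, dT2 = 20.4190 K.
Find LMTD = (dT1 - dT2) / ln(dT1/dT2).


dT1/dT2 = 1.4047
ln(dT1/dT2) = 0.3398
LMTD = 8.2640 / 0.3398 = 24.3174 K

24.3174 K


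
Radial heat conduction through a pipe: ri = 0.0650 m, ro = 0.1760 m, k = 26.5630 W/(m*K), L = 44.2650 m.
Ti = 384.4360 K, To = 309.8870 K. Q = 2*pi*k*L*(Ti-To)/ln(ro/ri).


dT = 74.5490 K
ln(ro/ri) = 0.9961
Q = 2*pi*26.5630*44.2650*74.5490 / 0.9961 = 552914.2324 W

552914.2324 W


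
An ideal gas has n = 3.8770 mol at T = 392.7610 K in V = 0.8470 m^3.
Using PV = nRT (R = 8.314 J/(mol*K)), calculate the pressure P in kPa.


P = nRT/V = 3.8770 * 8.314 * 392.7610 / 0.8470
= 12660.0138 / 0.8470 = 14946.8876 Pa = 14.9469 kPa

14.9469 kPa


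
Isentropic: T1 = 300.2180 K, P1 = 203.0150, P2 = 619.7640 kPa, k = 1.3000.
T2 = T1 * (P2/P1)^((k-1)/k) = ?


(k-1)/k = 0.2308
(P2/P1)^exp = 1.2938
T2 = 300.2180 * 1.2938 = 388.4098 K

388.4098 K


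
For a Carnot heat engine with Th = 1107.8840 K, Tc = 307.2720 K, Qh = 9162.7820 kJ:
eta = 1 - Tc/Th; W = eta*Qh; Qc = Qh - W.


eta = 1 - 307.2720/1107.8840 = 0.7226
W = 0.7226 * 9162.7820 = 6621.4813 kJ
Qc = 9162.7820 - 6621.4813 = 2541.3007 kJ

eta = 72.2650%, W = 6621.4813 kJ, Qc = 2541.3007 kJ


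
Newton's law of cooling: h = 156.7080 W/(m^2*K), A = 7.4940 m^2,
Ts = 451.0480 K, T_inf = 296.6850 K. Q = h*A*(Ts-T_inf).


dT = 154.3630 K
Q = 156.7080 * 7.4940 * 154.3630 = 181279.2380 W

181279.2380 W


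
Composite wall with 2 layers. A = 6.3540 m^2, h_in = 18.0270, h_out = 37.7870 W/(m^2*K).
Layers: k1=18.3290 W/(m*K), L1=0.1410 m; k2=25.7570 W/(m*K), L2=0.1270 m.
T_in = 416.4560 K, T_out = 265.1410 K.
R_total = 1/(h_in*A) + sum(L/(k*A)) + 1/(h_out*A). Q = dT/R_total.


R_conv_in = 1/(18.0270*6.3540) = 0.0087
R_1 = 0.1410/(18.3290*6.3540) = 0.0012
R_2 = 0.1270/(25.7570*6.3540) = 0.0008
R_conv_out = 1/(37.7870*6.3540) = 0.0042
R_total = 0.0149 K/W
Q = 151.3150 / 0.0149 = 10167.6874 W

R_total = 0.0149 K/W, Q = 10167.6874 W


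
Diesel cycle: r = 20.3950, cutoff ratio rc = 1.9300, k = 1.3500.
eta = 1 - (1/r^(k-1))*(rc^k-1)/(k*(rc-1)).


r^(k-1) = 2.8730
rc^k = 2.4294
eta = 0.6037 = 60.3713%

60.3713%


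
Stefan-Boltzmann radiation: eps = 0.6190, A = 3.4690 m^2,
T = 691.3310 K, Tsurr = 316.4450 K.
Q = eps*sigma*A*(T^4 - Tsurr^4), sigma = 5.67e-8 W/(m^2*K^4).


T^4 = 2.2843e+11
Tsurr^4 = 1.0028e+10
Q = 0.6190 * 5.67e-8 * 3.4690 * 2.1840e+11 = 26590.4797 W

26590.4797 W


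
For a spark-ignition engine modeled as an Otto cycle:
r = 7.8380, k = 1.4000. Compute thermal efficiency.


r^(k-1) = 2.2787
eta = 1 - 1/2.2787 = 0.5611 = 56.1148%

56.1148%


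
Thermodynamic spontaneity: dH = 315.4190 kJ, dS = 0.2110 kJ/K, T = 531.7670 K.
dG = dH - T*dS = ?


T*dS = 531.7670 * 0.2110 = 112.2028 kJ
dG = 315.4190 - 112.2028 = 203.2162 kJ (non-spontaneous)

dG = 203.2162 kJ, non-spontaneous


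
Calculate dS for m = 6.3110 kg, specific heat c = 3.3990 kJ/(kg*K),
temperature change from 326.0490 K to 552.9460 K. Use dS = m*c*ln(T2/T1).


T2/T1 = 1.6959
ln(T2/T1) = 0.5282
dS = 6.3110 * 3.3990 * 0.5282 = 11.3307 kJ/K

11.3307 kJ/K


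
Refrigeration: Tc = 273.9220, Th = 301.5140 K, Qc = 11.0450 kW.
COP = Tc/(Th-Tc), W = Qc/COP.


COP = 273.9220 / 27.5920 = 9.9276
W = 11.0450 / 9.9276 = 1.1126 kW

COP = 9.9276, W = 1.1126 kW


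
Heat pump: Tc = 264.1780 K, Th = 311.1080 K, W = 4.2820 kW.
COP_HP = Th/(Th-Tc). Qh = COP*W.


COP = 311.1080 / 46.9300 = 6.6292
Qh = 6.6292 * 4.2820 = 28.3862 kW

COP = 6.6292, Qh = 28.3862 kW


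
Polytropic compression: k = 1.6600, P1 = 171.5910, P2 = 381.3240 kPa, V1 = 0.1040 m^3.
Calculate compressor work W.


(k-1)/k = 0.3976
(P2/P1)^exp = 1.3737
W = 2.5152 * 171.5910 * 0.1040 * (1.3737 - 1) = 16.7721 kJ

16.7721 kJ


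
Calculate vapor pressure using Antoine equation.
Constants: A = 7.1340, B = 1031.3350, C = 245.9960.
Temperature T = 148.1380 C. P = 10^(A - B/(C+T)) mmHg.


C+T = 394.1340
B/(C+T) = 2.6167
log10(P) = 7.1340 - 2.6167 = 4.5173
P = 10^4.5173 = 32907.0101 mmHg

32907.0101 mmHg


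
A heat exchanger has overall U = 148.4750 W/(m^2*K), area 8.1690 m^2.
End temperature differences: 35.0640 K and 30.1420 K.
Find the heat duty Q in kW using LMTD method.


LMTD = 32.5410 K
Q = 148.4750 * 8.1690 * 32.5410 = 39468.7078 W = 39.4687 kW

39.4687 kW


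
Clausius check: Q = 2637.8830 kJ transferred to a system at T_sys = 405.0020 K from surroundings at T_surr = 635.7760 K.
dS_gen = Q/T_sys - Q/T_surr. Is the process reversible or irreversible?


dS_sys = 2637.8830/405.0020 = 6.5133 kJ/K
dS_surr = -2637.8830/635.7760 = -4.1491 kJ/K
dS_gen = 6.5133 - 4.1491 = 2.3642 kJ/K (irreversible)

dS_gen = 2.3642 kJ/K, irreversible


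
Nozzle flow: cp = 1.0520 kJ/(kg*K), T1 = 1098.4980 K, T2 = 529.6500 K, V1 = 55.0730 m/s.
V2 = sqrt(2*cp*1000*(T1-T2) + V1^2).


dT = 568.8480 K
2*cp*1000*dT = 1196856.1920
V1^2 = 3033.0353
V2 = sqrt(1199889.2273) = 1095.3946 m/s

1095.3946 m/s


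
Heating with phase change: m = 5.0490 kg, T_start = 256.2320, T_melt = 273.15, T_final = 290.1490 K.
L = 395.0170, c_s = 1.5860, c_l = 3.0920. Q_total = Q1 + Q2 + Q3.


Q1 (sensible, solid) = 5.0490 * 1.5860 * 16.9180 = 135.4745 kJ
Q2 (latent) = 5.0490 * 395.0170 = 1994.4408 kJ
Q3 (sensible, liquid) = 5.0490 * 3.0920 * 16.9990 = 265.3800 kJ
Q_total = 2395.2954 kJ

2395.2954 kJ


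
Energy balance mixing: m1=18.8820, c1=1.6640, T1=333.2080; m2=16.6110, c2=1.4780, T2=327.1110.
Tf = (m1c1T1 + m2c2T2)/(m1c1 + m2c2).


num = 18500.1992
den = 55.9707
Tf = 330.5336 K

330.5336 K


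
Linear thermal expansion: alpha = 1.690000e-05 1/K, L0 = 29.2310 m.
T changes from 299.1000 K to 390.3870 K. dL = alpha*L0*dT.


dT = 91.2870 K
dL = 1.690000e-05 * 29.2310 * 91.2870 = 0.045096 m
L_final = 29.276096 m

dL = 0.045096 m


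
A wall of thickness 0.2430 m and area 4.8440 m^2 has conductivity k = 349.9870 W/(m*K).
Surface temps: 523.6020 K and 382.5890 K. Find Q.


dT = 141.0130 K
Q = 349.9870 * 4.8440 * 141.0130 / 0.2430 = 983804.7750 W

983804.7750 W


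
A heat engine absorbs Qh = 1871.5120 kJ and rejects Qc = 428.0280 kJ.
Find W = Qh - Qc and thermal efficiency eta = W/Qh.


W = 1871.5120 - 428.0280 = 1443.4840 kJ
eta = 1443.4840 / 1871.5120 = 0.7713 = 77.1293%

W = 1443.4840 kJ, eta = 77.1293%


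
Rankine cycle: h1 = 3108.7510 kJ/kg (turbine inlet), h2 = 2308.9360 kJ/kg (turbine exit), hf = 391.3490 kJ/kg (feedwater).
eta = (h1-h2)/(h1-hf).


W = 799.8150 kJ/kg
Q_in = 2717.4020 kJ/kg
eta = 0.2943 = 29.4331%

eta = 29.4331%


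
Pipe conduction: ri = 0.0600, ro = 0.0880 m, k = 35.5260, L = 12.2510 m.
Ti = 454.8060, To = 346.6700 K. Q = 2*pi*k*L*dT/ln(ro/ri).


dT = 108.1360 K
ln(ro/ri) = 0.3830
Q = 2*pi*35.5260*12.2510*108.1360 / 0.3830 = 772107.9639 W

772107.9639 W


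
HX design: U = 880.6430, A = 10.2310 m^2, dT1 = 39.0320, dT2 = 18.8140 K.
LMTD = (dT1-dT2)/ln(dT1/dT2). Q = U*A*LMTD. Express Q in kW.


LMTD = 27.7042 K
Q = 880.6430 * 10.2310 * 27.7042 = 249611.0921 W = 249.6111 kW

249.6111 kW


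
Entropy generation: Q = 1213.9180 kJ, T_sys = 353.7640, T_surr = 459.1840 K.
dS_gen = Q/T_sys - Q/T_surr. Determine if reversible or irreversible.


dS_sys = 1213.9180/353.7640 = 3.4314 kJ/K
dS_surr = -1213.9180/459.1840 = -2.6436 kJ/K
dS_gen = 3.4314 - 2.6436 = 0.7878 kJ/K (irreversible)

dS_gen = 0.7878 kJ/K, irreversible


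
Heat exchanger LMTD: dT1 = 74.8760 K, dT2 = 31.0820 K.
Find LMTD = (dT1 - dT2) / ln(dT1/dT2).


dT1/dT2 = 2.4090
ln(dT1/dT2) = 0.8792
LMTD = 43.7940 / 0.8792 = 49.8109 K

49.8109 K


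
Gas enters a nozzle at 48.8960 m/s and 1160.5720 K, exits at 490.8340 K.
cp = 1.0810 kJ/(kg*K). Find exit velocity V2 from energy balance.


dT = 669.7380 K
2*cp*1000*dT = 1447973.5560
V1^2 = 2390.8188
V2 = sqrt(1450364.3748) = 1204.3107 m/s

1204.3107 m/s


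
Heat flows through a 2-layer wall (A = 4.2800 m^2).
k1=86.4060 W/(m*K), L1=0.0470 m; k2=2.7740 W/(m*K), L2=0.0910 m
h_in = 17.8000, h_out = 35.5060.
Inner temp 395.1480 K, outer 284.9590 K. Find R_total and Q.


R_conv_in = 1/(17.8000*4.2800) = 0.0131
R_1 = 0.0470/(86.4060*4.2800) = 0.0001
R_2 = 0.0910/(2.7740*4.2800) = 0.0077
R_conv_out = 1/(35.5060*4.2800) = 0.0066
R_total = 0.0275 K/W
Q = 110.1890 / 0.0275 = 4007.1251 W

R_total = 0.0275 K/W, Q = 4007.1251 W


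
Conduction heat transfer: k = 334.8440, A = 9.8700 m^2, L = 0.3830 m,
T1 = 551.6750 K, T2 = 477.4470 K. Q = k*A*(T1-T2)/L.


dT = 74.2280 K
Q = 334.8440 * 9.8700 * 74.2280 / 0.3830 = 640514.0477 W

640514.0477 W


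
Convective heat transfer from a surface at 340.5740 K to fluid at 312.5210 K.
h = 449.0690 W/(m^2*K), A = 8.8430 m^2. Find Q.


dT = 28.0530 K
Q = 449.0690 * 8.8430 * 28.0530 = 111401.7499 W

111401.7499 W


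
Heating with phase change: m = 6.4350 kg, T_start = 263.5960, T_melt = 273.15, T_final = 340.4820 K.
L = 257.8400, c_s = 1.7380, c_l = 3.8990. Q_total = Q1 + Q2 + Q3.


Q1 (sensible, solid) = 6.4350 * 1.7380 * 9.5540 = 106.8522 kJ
Q2 (latent) = 6.4350 * 257.8400 = 1659.2004 kJ
Q3 (sensible, liquid) = 6.4350 * 3.8990 * 67.3320 = 1689.3643 kJ
Q_total = 3455.4169 kJ

3455.4169 kJ


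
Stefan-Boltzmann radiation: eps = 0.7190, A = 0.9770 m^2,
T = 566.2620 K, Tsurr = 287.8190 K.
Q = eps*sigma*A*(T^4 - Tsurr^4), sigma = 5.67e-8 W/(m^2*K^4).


T^4 = 1.0282e+11
Tsurr^4 = 6.8624e+09
Q = 0.7190 * 5.67e-8 * 0.9770 * 9.5956e+10 = 3821.8820 W

3821.8820 W


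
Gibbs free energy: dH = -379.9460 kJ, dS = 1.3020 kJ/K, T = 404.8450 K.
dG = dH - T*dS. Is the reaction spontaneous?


T*dS = 404.8450 * 1.3020 = 527.1082 kJ
dG = -379.9460 - 527.1082 = -907.0542 kJ (spontaneous)

dG = -907.0542 kJ, spontaneous


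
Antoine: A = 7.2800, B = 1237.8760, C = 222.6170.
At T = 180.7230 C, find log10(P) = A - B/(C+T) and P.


C+T = 403.3400
B/(C+T) = 3.0691
log10(P) = 7.2800 - 3.0691 = 4.2109
P = 10^4.2109 = 16253.1176 mmHg

16253.1176 mmHg


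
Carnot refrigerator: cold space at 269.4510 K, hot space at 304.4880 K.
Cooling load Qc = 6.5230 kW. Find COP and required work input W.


COP = 269.4510 / 35.0370 = 7.6905
W = 6.5230 / 7.6905 = 0.8482 kW

COP = 7.6905, W = 0.8482 kW


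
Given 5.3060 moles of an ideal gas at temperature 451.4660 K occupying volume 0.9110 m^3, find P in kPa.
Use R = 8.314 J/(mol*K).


P = nRT/V = 5.3060 * 8.314 * 451.4660 / 0.9110
= 19916.0090 / 0.9110 = 21861.7004 Pa = 21.8617 kPa

21.8617 kPa


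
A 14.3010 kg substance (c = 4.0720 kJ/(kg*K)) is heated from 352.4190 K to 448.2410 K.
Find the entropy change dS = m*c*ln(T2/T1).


T2/T1 = 1.2719
ln(T2/T1) = 0.2405
dS = 14.3010 * 4.0720 * 0.2405 = 14.0058 kJ/K

14.0058 kJ/K


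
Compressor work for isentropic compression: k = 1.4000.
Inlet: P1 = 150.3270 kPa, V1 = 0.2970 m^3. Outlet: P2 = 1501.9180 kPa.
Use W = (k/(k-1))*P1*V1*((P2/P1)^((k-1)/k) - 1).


(k-1)/k = 0.2857
(P2/P1)^exp = 1.9302
W = 3.5000 * 150.3270 * 0.2970 * (1.9302 - 1) = 145.3579 kJ

145.3579 kJ


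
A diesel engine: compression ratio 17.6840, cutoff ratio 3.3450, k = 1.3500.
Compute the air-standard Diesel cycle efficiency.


r^(k-1) = 2.7331
rc^k = 5.1043
eta = 0.5256 = 52.5641%

52.5641%


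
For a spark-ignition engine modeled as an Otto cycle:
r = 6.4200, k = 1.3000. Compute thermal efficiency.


r^(k-1) = 1.7469
eta = 1 - 1/1.7469 = 0.4275 = 42.7547%

42.7547%


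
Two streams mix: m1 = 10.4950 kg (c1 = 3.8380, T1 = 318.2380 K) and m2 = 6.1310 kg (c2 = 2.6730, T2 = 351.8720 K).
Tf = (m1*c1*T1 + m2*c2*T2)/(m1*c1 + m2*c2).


num = 18585.1019
den = 56.6680
Tf = 327.9648 K

327.9648 K


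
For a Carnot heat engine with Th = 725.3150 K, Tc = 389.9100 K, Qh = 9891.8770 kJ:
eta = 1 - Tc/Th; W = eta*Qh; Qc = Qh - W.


eta = 1 - 389.9100/725.3150 = 0.4624
W = 0.4624 * 9891.8770 = 4574.2677 kJ
Qc = 9891.8770 - 4574.2677 = 5317.6093 kJ

eta = 46.2427%, W = 4574.2677 kJ, Qc = 5317.6093 kJ


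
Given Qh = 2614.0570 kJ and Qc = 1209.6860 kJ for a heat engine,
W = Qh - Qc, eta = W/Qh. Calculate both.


W = 2614.0570 - 1209.6860 = 1404.3710 kJ
eta = 1404.3710 / 2614.0570 = 0.5372 = 53.7238%

W = 1404.3710 kJ, eta = 53.7238%


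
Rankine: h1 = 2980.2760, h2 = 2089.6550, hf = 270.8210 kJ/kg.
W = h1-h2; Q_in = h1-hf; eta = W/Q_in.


W = 890.6210 kJ/kg
Q_in = 2709.4550 kJ/kg
eta = 0.3287 = 32.8709%

eta = 32.8709%


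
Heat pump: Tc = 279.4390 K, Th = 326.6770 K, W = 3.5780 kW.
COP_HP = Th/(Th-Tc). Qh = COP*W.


COP = 326.6770 / 47.2380 = 6.9156
Qh = 6.9156 * 3.5780 = 24.7439 kW

COP = 6.9156, Qh = 24.7439 kW


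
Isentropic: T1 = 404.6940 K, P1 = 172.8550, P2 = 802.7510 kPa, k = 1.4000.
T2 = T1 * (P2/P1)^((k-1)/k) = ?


(k-1)/k = 0.2857
(P2/P1)^exp = 1.5508
T2 = 404.6940 * 1.5508 = 627.5803 K

627.5803 K


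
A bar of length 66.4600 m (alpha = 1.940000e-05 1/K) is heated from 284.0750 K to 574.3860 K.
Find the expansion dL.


dT = 290.3110 K
dL = 1.940000e-05 * 66.4600 * 290.3110 = 0.374305 m
L_final = 66.834305 m

dL = 0.374305 m


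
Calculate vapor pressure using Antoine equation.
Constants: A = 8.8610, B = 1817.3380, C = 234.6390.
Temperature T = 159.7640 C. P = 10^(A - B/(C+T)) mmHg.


C+T = 394.4030
B/(C+T) = 4.6078
log10(P) = 8.8610 - 4.6078 = 4.2532
P = 10^4.2532 = 17913.4848 mmHg

17913.4848 mmHg


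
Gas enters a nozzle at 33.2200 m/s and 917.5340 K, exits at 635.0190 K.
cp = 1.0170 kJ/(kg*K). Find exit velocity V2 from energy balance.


dT = 282.5150 K
2*cp*1000*dT = 574635.5100
V1^2 = 1103.5684
V2 = sqrt(575739.0784) = 758.7747 m/s

758.7747 m/s


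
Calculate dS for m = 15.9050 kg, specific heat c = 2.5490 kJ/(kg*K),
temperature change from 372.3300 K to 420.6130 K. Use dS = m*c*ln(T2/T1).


T2/T1 = 1.1297
ln(T2/T1) = 0.1219
dS = 15.9050 * 2.5490 * 0.1219 = 4.9434 kJ/K

4.9434 kJ/K


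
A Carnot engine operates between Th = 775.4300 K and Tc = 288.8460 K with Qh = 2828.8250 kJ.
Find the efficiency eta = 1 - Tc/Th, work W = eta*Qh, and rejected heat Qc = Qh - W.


eta = 1 - 288.8460/775.4300 = 0.6275
W = 0.6275 * 2828.8250 = 1775.0938 kJ
Qc = 2828.8250 - 1775.0938 = 1053.7312 kJ

eta = 62.7502%, W = 1775.0938 kJ, Qc = 1053.7312 kJ


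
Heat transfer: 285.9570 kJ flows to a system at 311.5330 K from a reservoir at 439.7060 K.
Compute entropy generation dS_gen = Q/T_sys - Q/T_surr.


dS_sys = 285.9570/311.5330 = 0.9179 kJ/K
dS_surr = -285.9570/439.7060 = -0.6503 kJ/K
dS_gen = 0.9179 - 0.6503 = 0.2676 kJ/K (irreversible)

dS_gen = 0.2676 kJ/K, irreversible


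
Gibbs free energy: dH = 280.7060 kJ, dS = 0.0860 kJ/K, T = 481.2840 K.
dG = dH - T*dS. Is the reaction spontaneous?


T*dS = 481.2840 * 0.0860 = 41.3904 kJ
dG = 280.7060 - 41.3904 = 239.3156 kJ (non-spontaneous)

dG = 239.3156 kJ, non-spontaneous


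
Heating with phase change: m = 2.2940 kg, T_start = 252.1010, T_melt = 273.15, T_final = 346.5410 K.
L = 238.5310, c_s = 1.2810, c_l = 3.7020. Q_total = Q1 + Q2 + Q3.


Q1 (sensible, solid) = 2.2940 * 1.2810 * 21.0490 = 61.8549 kJ
Q2 (latent) = 2.2940 * 238.5310 = 547.1901 kJ
Q3 (sensible, liquid) = 2.2940 * 3.7020 * 73.3910 = 623.2648 kJ
Q_total = 1232.3098 kJ

1232.3098 kJ


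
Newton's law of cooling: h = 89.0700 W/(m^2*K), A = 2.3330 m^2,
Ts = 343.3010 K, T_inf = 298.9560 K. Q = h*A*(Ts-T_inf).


dT = 44.3450 K
Q = 89.0700 * 2.3330 * 44.3450 = 9214.9047 W

9214.9047 W


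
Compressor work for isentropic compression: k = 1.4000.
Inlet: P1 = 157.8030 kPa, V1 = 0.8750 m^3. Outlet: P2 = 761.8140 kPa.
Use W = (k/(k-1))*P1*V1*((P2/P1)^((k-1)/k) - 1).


(k-1)/k = 0.2857
(P2/P1)^exp = 1.5680
W = 3.5000 * 157.8030 * 0.8750 * (1.5680 - 1) = 274.5095 kJ

274.5095 kJ


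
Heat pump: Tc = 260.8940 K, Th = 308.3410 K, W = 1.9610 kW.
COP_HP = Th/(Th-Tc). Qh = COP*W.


COP = 308.3410 / 47.4470 = 6.4986
Qh = 6.4986 * 1.9610 = 12.7438 kW

COP = 6.4986, Qh = 12.7438 kW


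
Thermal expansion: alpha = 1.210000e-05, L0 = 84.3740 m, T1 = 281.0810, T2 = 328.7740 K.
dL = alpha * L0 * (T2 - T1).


dT = 47.6930 K
dL = 1.210000e-05 * 84.3740 * 47.6930 = 0.048691 m
L_final = 84.422691 m

dL = 0.048691 m


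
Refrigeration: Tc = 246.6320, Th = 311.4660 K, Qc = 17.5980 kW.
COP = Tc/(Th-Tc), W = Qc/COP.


COP = 246.6320 / 64.8340 = 3.8041
W = 17.5980 / 3.8041 = 4.6261 kW

COP = 3.8041, W = 4.6261 kW


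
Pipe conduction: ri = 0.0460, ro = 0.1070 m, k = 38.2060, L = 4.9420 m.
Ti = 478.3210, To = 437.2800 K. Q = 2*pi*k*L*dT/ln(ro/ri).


dT = 41.0410 K
ln(ro/ri) = 0.8442
Q = 2*pi*38.2060*4.9420*41.0410 / 0.8442 = 57675.7472 W

57675.7472 W


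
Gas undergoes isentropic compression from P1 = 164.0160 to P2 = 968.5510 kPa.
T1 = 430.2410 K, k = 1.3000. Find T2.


(k-1)/k = 0.2308
(P2/P1)^exp = 1.5065
T2 = 430.2410 * 1.5065 = 648.1707 K

648.1707 K


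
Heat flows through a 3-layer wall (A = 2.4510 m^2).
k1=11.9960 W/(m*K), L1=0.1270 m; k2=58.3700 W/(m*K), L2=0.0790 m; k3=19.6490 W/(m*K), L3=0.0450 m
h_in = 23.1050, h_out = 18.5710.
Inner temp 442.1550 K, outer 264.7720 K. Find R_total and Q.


R_conv_in = 1/(23.1050*2.4510) = 0.0177
R_1 = 0.1270/(11.9960*2.4510) = 0.0043
R_2 = 0.0790/(58.3700*2.4510) = 0.0006
R_3 = 0.0450/(19.6490*2.4510) = 0.0009
R_conv_out = 1/(18.5710*2.4510) = 0.0220
R_total = 0.0454 K/W
Q = 177.3830 / 0.0454 = 3904.1967 W

R_total = 0.0454 K/W, Q = 3904.1967 W


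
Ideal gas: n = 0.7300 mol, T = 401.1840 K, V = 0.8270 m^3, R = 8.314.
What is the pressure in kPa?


P = nRT/V = 0.7300 * 8.314 * 401.1840 / 0.8270
= 2434.8740 / 0.8270 = 2944.2249 Pa = 2.9442 kPa

2.9442 kPa


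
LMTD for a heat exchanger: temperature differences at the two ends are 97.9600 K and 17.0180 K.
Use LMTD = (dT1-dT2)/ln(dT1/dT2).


dT1/dT2 = 5.7563
ln(dT1/dT2) = 1.7503
LMTD = 80.9420 / 1.7503 = 46.2450 K

46.2450 K


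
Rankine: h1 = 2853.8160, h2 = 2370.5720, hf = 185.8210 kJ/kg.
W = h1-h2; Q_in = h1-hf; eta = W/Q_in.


W = 483.2440 kJ/kg
Q_in = 2667.9950 kJ/kg
eta = 0.1811 = 18.1126%

eta = 18.1126%


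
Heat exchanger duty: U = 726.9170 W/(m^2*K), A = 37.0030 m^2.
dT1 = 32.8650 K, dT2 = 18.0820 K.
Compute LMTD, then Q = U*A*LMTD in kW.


LMTD = 24.7418 K
Q = 726.9170 * 37.0030 * 24.7418 = 665507.1979 W = 665.5072 kW

665.5072 kW


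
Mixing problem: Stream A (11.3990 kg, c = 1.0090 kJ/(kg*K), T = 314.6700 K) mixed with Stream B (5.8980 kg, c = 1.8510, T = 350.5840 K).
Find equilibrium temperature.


num = 7446.6006
den = 22.4188
Tf = 332.1589 K

332.1589 K


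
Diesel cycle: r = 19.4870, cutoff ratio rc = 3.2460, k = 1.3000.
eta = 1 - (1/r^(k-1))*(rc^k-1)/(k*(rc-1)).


r^(k-1) = 2.4374
rc^k = 4.6212
eta = 0.4912 = 49.1169%

49.1169%


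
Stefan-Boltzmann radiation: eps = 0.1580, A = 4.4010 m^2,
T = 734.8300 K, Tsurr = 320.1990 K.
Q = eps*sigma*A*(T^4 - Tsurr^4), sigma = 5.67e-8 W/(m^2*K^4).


T^4 = 2.9157e+11
Tsurr^4 = 1.0512e+10
Q = 0.1580 * 5.67e-8 * 4.4010 * 2.8106e+11 = 11081.3462 W

11081.3462 W


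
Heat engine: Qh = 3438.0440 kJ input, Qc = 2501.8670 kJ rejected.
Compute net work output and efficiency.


W = 3438.0440 - 2501.8670 = 936.1770 kJ
eta = 936.1770 / 3438.0440 = 0.2723 = 27.2299%

W = 936.1770 kJ, eta = 27.2299%


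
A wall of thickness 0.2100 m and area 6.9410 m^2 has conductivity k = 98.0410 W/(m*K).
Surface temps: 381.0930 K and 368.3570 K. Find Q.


dT = 12.7360 K
Q = 98.0410 * 6.9410 * 12.7360 / 0.2100 = 41270.8613 W

41270.8613 W


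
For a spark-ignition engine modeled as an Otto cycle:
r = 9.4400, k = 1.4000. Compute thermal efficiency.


r^(k-1) = 2.4546
eta = 1 - 1/2.4546 = 0.5926 = 59.2609%

59.2609%


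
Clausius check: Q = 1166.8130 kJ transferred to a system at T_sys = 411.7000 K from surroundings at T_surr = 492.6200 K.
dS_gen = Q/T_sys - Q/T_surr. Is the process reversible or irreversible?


dS_sys = 1166.8130/411.7000 = 2.8341 kJ/K
dS_surr = -1166.8130/492.6200 = -2.3686 kJ/K
dS_gen = 2.8341 - 2.3686 = 0.4655 kJ/K (irreversible)

dS_gen = 0.4655 kJ/K, irreversible


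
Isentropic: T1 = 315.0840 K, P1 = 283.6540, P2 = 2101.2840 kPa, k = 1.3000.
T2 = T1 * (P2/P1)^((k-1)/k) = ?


(k-1)/k = 0.2308
(P2/P1)^exp = 1.5874
T2 = 315.0840 * 1.5874 = 500.1789 K

500.1789 K


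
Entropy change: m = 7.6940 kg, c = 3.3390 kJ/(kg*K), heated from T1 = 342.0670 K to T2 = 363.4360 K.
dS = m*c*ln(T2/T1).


T2/T1 = 1.0625
ln(T2/T1) = 0.0606
dS = 7.6940 * 3.3390 * 0.0606 = 1.5567 kJ/K

1.5567 kJ/K


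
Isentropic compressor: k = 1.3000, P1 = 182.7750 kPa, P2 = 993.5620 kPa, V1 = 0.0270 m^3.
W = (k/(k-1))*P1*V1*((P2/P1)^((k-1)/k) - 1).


(k-1)/k = 0.2308
(P2/P1)^exp = 1.4780
W = 4.3333 * 182.7750 * 0.0270 * (1.4780 - 1) = 10.2222 kJ

10.2222 kJ


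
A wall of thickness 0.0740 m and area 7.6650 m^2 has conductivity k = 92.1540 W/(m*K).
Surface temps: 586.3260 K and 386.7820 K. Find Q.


dT = 199.5440 K
Q = 92.1540 * 7.6650 * 199.5440 / 0.0740 = 1904729.4818 W

1904729.4818 W


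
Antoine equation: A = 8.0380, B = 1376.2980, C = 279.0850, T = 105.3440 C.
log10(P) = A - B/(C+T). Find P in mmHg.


C+T = 384.4290
B/(C+T) = 3.5801
log10(P) = 8.0380 - 3.5801 = 4.4579
P = 10^4.4579 = 28700.5539 mmHg

28700.5539 mmHg


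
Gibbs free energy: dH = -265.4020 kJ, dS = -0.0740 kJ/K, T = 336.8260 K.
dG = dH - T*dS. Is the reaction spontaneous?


T*dS = 336.8260 * -0.0740 = -24.9251 kJ
dG = -265.4020 + 24.9251 = -240.4769 kJ (spontaneous)

dG = -240.4769 kJ, spontaneous


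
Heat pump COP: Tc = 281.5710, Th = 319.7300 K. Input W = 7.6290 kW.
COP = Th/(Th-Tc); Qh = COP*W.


COP = 319.7300 / 38.1590 = 8.3789
Qh = 8.3789 * 7.6290 = 63.9225 kW

COP = 8.3789, Qh = 63.9225 kW


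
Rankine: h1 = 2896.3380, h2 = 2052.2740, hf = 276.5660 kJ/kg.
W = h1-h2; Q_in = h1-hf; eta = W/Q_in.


W = 844.0640 kJ/kg
Q_in = 2619.7720 kJ/kg
eta = 0.3222 = 32.2190%

eta = 32.2190%


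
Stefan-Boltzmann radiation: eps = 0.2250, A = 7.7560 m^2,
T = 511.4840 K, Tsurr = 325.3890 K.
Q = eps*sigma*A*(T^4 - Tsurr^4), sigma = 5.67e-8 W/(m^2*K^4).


T^4 = 6.8443e+10
Tsurr^4 = 1.1210e+10
Q = 0.2250 * 5.67e-8 * 7.7560 * 5.7233e+10 = 5663.0155 W

5663.0155 W


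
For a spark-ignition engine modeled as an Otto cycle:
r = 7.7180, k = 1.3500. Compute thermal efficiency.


r^(k-1) = 2.0447
eta = 1 - 1/2.0447 = 0.5109 = 51.0927%

51.0927%


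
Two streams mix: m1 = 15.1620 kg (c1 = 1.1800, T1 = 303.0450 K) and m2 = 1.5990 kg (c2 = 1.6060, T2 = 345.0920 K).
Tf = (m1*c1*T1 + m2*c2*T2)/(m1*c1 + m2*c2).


num = 6308.0208
den = 20.4592
Tf = 308.3227 K

308.3227 K


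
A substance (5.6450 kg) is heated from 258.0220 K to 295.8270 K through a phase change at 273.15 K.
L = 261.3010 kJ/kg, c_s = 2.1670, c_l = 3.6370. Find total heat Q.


Q1 (sensible, solid) = 5.6450 * 2.1670 * 15.1280 = 185.0565 kJ
Q2 (latent) = 5.6450 * 261.3010 = 1475.0441 kJ
Q3 (sensible, liquid) = 5.6450 * 3.6370 * 22.6770 = 465.5784 kJ
Q_total = 2125.6791 kJ

2125.6791 kJ


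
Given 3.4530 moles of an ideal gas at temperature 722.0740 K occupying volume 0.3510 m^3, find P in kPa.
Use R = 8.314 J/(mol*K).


P = nRT/V = 3.4530 * 8.314 * 722.0740 / 0.3510
= 20729.4751 / 0.3510 = 59058.3337 Pa = 59.0583 kPa

59.0583 kPa


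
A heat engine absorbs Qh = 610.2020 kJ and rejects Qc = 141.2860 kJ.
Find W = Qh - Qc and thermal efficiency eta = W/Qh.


W = 610.2020 - 141.2860 = 468.9160 kJ
eta = 468.9160 / 610.2020 = 0.7685 = 76.8460%

W = 468.9160 kJ, eta = 76.8460%


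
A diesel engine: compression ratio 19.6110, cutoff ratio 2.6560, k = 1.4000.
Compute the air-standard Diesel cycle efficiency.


r^(k-1) = 3.2885
rc^k = 3.9257
eta = 0.6163 = 61.6253%

61.6253%


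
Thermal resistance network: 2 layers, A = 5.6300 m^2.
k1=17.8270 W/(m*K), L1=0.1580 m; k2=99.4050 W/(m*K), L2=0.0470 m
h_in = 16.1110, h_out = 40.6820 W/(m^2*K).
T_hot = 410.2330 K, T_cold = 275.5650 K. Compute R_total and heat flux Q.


R_conv_in = 1/(16.1110*5.6300) = 0.0110
R_1 = 0.1580/(17.8270*5.6300) = 0.0016
R_2 = 0.0470/(99.4050*5.6300) = 8.3981e-05
R_conv_out = 1/(40.6820*5.6300) = 0.0044
R_total = 0.0170 K/W
Q = 134.6680 / 0.0170 = 7898.8638 W

R_total = 0.0170 K/W, Q = 7898.8638 W


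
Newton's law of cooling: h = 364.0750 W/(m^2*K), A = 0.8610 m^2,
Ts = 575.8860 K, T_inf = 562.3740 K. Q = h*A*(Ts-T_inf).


dT = 13.5120 K
Q = 364.0750 * 0.8610 * 13.5120 = 4235.5874 W

4235.5874 W


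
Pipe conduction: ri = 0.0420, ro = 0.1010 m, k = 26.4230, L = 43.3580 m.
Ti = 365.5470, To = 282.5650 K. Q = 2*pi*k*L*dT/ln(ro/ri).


dT = 82.9820 K
ln(ro/ri) = 0.8775
Q = 2*pi*26.4230*43.3580*82.9820 / 0.8775 = 680757.3028 W

680757.3028 W


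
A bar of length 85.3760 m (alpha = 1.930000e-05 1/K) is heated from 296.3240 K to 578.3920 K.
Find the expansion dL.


dT = 282.0680 K
dL = 1.930000e-05 * 85.3760 * 282.0680 = 0.464779 m
L_final = 85.840779 m

dL = 0.464779 m


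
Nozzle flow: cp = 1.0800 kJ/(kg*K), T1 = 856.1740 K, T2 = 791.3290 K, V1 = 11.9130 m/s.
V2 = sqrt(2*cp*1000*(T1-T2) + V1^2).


dT = 64.8450 K
2*cp*1000*dT = 140065.2000
V1^2 = 141.9196
V2 = sqrt(140207.1196) = 374.4424 m/s

374.4424 m/s


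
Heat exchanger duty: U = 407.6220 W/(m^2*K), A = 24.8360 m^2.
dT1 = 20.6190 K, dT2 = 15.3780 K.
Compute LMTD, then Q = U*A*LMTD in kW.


LMTD = 17.8706 K
Q = 407.6220 * 24.8360 * 17.8706 = 180916.5461 W = 180.9165 kW

180.9165 kW


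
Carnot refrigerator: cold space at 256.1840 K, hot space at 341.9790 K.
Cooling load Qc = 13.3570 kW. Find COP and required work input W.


COP = 256.1840 / 85.7950 = 2.9860
W = 13.3570 / 2.9860 = 4.4732 kW

COP = 2.9860, W = 4.4732 kW


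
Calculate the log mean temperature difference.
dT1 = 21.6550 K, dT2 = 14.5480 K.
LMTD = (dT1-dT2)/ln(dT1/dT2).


dT1/dT2 = 1.4885
ln(dT1/dT2) = 0.3978
LMTD = 7.1070 / 0.3978 = 17.8665 K

17.8665 K


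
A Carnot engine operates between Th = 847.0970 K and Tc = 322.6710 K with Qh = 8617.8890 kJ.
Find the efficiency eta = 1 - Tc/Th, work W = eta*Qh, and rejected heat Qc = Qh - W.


eta = 1 - 322.6710/847.0970 = 0.6191
W = 0.6191 * 8617.8890 = 5335.2155 kJ
Qc = 8617.8890 - 5335.2155 = 3282.6735 kJ

eta = 61.9086%, W = 5335.2155 kJ, Qc = 3282.6735 kJ


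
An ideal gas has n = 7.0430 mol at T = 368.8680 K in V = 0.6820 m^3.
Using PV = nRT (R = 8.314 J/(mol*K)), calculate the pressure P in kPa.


P = nRT/V = 7.0430 * 8.314 * 368.8680 / 0.6820
= 21599.2509 / 0.6820 = 31670.4559 Pa = 31.6705 kPa

31.6705 kPa


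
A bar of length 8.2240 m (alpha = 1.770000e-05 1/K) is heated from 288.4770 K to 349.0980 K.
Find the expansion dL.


dT = 60.6210 K
dL = 1.770000e-05 * 8.2240 * 60.6210 = 0.008824 m
L_final = 8.232824 m

dL = 0.008824 m


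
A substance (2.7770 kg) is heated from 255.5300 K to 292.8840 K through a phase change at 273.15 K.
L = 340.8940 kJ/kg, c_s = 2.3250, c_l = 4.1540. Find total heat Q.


Q1 (sensible, solid) = 2.7770 * 2.3250 * 17.6200 = 113.7640 kJ
Q2 (latent) = 2.7770 * 340.8940 = 946.6626 kJ
Q3 (sensible, liquid) = 2.7770 * 4.1540 * 19.7340 = 227.6447 kJ
Q_total = 1288.0713 kJ

1288.0713 kJ


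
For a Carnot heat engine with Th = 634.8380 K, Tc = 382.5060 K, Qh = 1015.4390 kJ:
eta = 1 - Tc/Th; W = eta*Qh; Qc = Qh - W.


eta = 1 - 382.5060/634.8380 = 0.3975
W = 0.3975 * 1015.4390 = 403.6112 kJ
Qc = 1015.4390 - 403.6112 = 611.8278 kJ

eta = 39.7475%, W = 403.6112 kJ, Qc = 611.8278 kJ


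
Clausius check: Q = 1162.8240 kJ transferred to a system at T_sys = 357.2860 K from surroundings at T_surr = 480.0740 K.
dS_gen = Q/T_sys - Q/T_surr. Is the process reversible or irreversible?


dS_sys = 1162.8240/357.2860 = 3.2546 kJ/K
dS_surr = -1162.8240/480.0740 = -2.4222 kJ/K
dS_gen = 3.2546 - 2.4222 = 0.8324 kJ/K (irreversible)

dS_gen = 0.8324 kJ/K, irreversible


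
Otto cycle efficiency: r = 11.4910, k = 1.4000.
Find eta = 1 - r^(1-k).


r^(k-1) = 2.6555
eta = 1 - 1/2.6555 = 0.6234 = 62.3420%

62.3420%


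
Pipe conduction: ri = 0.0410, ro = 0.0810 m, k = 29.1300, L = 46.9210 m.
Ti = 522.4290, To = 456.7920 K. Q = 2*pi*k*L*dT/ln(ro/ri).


dT = 65.6370 K
ln(ro/ri) = 0.6809
Q = 2*pi*29.1300*46.9210*65.6370 / 0.6809 = 827880.4276 W

827880.4276 W


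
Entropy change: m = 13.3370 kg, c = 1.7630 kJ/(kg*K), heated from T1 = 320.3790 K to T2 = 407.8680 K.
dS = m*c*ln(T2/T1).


T2/T1 = 1.2731
ln(T2/T1) = 0.2414
dS = 13.3370 * 1.7630 * 0.2414 = 5.6770 kJ/K

5.6770 kJ/K


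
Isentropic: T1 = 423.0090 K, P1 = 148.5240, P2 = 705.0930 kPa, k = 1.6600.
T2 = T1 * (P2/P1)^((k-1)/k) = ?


(k-1)/k = 0.3976
(P2/P1)^exp = 1.8576
T2 = 423.0090 * 1.8576 = 785.7774 K

785.7774 K


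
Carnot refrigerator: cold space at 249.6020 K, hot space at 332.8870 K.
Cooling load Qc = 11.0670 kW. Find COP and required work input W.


COP = 249.6020 / 83.2850 = 2.9970
W = 11.0670 / 2.9970 = 3.6927 kW

COP = 2.9970, W = 3.6927 kW


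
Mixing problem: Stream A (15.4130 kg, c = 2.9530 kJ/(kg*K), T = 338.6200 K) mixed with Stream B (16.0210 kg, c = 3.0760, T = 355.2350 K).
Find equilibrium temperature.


num = 32918.3426
den = 94.7952
Tf = 347.2575 K

347.2575 K


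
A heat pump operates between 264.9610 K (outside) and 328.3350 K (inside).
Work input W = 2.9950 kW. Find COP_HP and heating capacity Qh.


COP = 328.3350 / 63.3740 = 5.1809
Qh = 5.1809 * 2.9950 = 15.5168 kW

COP = 5.1809, Qh = 15.5168 kW


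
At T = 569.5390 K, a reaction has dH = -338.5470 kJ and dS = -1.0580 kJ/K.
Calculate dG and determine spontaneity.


T*dS = 569.5390 * -1.0580 = -602.5723 kJ
dG = -338.5470 + 602.5723 = 264.0253 kJ (non-spontaneous)

dG = 264.0253 kJ, non-spontaneous


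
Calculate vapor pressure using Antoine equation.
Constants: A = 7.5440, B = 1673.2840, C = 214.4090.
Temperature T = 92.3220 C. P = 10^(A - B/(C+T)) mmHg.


C+T = 306.7310
B/(C+T) = 5.4552
log10(P) = 7.5440 - 5.4552 = 2.0888
P = 10^2.0888 = 122.6828 mmHg

122.6828 mmHg


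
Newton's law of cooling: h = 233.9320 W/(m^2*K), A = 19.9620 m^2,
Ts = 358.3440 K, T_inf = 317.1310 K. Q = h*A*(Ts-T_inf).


dT = 41.2130 K
Q = 233.9320 * 19.9620 * 41.2130 = 192454.4308 W

192454.4308 W


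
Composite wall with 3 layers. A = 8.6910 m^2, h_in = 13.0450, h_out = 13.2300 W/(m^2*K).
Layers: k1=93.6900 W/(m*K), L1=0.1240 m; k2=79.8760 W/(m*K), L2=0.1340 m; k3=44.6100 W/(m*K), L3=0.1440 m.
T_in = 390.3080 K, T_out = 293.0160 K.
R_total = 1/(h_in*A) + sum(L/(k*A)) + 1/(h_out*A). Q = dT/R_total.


R_conv_in = 1/(13.0450*8.6910) = 0.0088
R_1 = 0.1240/(93.6900*8.6910) = 0.0002
R_2 = 0.1340/(79.8760*8.6910) = 0.0002
R_3 = 0.1440/(44.6100*8.6910) = 0.0004
R_conv_out = 1/(13.2300*8.6910) = 0.0087
R_total = 0.0182 K/W
Q = 97.2920 / 0.0182 = 5335.7158 W

R_total = 0.0182 K/W, Q = 5335.7158 W


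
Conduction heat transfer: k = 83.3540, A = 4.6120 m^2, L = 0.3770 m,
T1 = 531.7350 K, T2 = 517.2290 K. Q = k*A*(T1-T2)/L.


dT = 14.5060 K
Q = 83.3540 * 4.6120 * 14.5060 / 0.3770 = 14791.8355 W

14791.8355 W


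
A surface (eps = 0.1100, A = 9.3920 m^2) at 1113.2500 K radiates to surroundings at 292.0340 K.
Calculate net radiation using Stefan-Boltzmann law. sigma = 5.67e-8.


T^4 = 1.5359e+12
Tsurr^4 = 7.2733e+09
Q = 0.1100 * 5.67e-8 * 9.3920 * 1.5287e+12 = 89545.3773 W

89545.3773 W


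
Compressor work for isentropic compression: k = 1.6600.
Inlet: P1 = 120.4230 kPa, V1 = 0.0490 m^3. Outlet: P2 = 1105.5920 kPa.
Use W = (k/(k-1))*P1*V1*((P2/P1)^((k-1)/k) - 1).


(k-1)/k = 0.3976
(P2/P1)^exp = 2.4145
W = 2.5152 * 120.4230 * 0.0490 * (2.4145 - 1) = 20.9935 kJ

20.9935 kJ


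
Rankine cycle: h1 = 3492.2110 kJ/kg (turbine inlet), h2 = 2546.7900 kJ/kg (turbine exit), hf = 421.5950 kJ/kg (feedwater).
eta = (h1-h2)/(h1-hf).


W = 945.4210 kJ/kg
Q_in = 3070.6160 kJ/kg
eta = 0.3079 = 30.7893%

eta = 30.7893%


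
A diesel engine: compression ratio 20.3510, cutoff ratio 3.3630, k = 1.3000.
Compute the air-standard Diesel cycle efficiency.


r^(k-1) = 2.4693
rc^k = 4.8389
eta = 0.4939 = 49.3917%

49.3917%


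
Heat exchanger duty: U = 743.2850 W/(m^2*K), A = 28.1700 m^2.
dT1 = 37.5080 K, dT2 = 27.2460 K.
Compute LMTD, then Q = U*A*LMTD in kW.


LMTD = 32.1041 K
Q = 743.2850 * 28.1700 * 32.1041 = 672206.7723 W = 672.2068 kW

672.2068 kW


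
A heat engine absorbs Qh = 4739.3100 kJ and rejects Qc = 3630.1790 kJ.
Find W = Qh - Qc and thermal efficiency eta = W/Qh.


W = 4739.3100 - 3630.1790 = 1109.1310 kJ
eta = 1109.1310 / 4739.3100 = 0.2340 = 23.4028%

W = 1109.1310 kJ, eta = 23.4028%


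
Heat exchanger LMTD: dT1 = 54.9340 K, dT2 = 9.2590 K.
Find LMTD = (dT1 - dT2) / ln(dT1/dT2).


dT1/dT2 = 5.9330
ln(dT1/dT2) = 1.7805
LMTD = 45.6750 / 1.7805 = 25.6524 K

25.6524 K


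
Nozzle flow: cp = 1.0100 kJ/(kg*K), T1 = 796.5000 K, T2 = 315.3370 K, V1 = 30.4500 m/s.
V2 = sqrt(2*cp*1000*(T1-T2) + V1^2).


dT = 481.1630 K
2*cp*1000*dT = 971949.2600
V1^2 = 927.2025
V2 = sqrt(972876.4625) = 986.3450 m/s

986.3450 m/s


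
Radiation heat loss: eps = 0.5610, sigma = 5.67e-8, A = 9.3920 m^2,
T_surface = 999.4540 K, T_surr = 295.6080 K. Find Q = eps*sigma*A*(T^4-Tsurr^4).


T^4 = 9.9782e+11
Tsurr^4 = 7.6360e+09
Q = 0.5610 * 5.67e-8 * 9.3920 * 9.9018e+11 = 295814.1522 W

295814.1522 W


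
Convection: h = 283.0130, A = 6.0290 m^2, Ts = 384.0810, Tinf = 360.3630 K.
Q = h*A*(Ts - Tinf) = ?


dT = 23.7180 K
Q = 283.0130 * 6.0290 * 23.7180 = 40469.6766 W

40469.6766 W


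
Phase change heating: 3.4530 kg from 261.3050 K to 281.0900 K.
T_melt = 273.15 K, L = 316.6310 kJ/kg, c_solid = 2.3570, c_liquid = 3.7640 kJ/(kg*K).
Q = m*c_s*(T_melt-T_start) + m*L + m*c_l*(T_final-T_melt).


Q1 (sensible, solid) = 3.4530 * 2.3570 * 11.8450 = 96.4032 kJ
Q2 (latent) = 3.4530 * 316.6310 = 1093.3268 kJ
Q3 (sensible, liquid) = 3.4530 * 3.7640 * 7.9400 = 103.1969 kJ
Q_total = 1292.9269 kJ

1292.9269 kJ


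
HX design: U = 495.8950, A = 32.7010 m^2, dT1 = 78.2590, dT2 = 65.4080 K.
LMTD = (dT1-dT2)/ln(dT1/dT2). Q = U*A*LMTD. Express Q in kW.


LMTD = 71.6415 K
Q = 495.8950 * 32.7010 * 71.6415 = 1161757.4061 W = 1161.7574 kW

1161.7574 kW


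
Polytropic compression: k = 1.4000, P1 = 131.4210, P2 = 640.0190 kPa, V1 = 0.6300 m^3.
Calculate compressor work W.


(k-1)/k = 0.2857
(P2/P1)^exp = 1.5719
W = 3.5000 * 131.4210 * 0.6300 * (1.5719 - 1) = 165.7393 kJ

165.7393 kJ


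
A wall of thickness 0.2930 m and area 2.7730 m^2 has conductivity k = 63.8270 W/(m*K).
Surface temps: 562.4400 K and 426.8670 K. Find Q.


dT = 135.5730 K
Q = 63.8270 * 2.7730 * 135.5730 / 0.2930 = 81895.4715 W

81895.4715 W


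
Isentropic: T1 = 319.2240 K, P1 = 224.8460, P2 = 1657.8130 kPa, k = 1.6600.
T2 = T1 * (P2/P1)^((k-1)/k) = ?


(k-1)/k = 0.3976
(P2/P1)^exp = 2.2129
T2 = 319.2240 * 2.2129 = 706.4232 K

706.4232 K


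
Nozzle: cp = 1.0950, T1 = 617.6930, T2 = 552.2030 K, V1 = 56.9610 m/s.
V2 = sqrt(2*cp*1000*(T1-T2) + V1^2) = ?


dT = 65.4900 K
2*cp*1000*dT = 143423.1000
V1^2 = 3244.5555
V2 = sqrt(146667.6555) = 382.9721 m/s

382.9721 m/s


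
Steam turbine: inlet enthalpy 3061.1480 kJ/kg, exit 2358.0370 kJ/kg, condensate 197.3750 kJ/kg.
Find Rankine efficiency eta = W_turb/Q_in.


W = 703.1110 kJ/kg
Q_in = 2863.7730 kJ/kg
eta = 0.2455 = 24.5519%

eta = 24.5519%


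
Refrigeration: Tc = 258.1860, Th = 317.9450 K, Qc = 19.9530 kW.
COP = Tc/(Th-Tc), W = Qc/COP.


COP = 258.1860 / 59.7590 = 4.3205
W = 19.9530 / 4.3205 = 4.6183 kW

COP = 4.3205, W = 4.6183 kW


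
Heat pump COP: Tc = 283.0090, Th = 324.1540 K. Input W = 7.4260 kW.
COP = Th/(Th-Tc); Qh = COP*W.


COP = 324.1540 / 41.1450 = 7.8783
Qh = 7.8783 * 7.4260 = 58.5045 kW

COP = 7.8783, Qh = 58.5045 kW


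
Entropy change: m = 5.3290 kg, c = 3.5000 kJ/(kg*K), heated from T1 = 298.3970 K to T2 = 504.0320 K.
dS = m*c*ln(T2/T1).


T2/T1 = 1.6891
ln(T2/T1) = 0.5242
dS = 5.3290 * 3.5000 * 0.5242 = 9.7774 kJ/K

9.7774 kJ/K


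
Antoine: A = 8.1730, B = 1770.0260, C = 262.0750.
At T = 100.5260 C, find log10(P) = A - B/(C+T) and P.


C+T = 362.6010
B/(C+T) = 4.8815
log10(P) = 8.1730 - 4.8815 = 3.2915
P = 10^3.2915 = 1956.7247 mmHg

1956.7247 mmHg


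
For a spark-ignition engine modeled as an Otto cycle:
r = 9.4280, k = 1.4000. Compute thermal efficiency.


r^(k-1) = 2.4534
eta = 1 - 1/2.4534 = 0.5924 = 59.2402%

59.2402%


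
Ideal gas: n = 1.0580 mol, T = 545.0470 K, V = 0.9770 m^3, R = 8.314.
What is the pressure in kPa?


P = nRT/V = 1.0580 * 8.314 * 545.0470 / 0.9770
= 4794.3490 / 0.9770 = 4907.2149 Pa = 4.9072 kPa

4.9072 kPa


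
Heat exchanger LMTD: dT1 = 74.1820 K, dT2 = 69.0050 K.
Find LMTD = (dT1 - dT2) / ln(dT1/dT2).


dT1/dT2 = 1.0750
ln(dT1/dT2) = 0.0723
LMTD = 5.1770 / 0.0723 = 71.5623 K

71.5623 K


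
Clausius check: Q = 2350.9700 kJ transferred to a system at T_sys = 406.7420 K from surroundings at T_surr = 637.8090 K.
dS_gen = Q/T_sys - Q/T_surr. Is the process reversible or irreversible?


dS_sys = 2350.9700/406.7420 = 5.7800 kJ/K
dS_surr = -2350.9700/637.8090 = -3.6860 kJ/K
dS_gen = 5.7800 - 3.6860 = 2.0940 kJ/K (irreversible)

dS_gen = 2.0940 kJ/K, irreversible


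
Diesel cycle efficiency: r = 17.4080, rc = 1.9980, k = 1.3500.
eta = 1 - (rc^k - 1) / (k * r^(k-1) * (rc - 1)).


r^(k-1) = 2.7181
rc^k = 2.5457
eta = 0.5779 = 57.7921%

57.7921%


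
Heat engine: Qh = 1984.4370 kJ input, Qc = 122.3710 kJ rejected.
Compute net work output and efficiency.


W = 1984.4370 - 122.3710 = 1862.0660 kJ
eta = 1862.0660 / 1984.4370 = 0.9383 = 93.8335%

W = 1862.0660 kJ, eta = 93.8335%


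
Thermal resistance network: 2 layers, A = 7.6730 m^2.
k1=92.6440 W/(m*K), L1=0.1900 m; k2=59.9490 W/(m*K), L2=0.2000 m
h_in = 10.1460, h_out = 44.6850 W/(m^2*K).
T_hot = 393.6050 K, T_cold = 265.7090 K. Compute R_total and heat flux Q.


R_conv_in = 1/(10.1460*7.6730) = 0.0128
R_1 = 0.1900/(92.6440*7.6730) = 0.0003
R_2 = 0.2000/(59.9490*7.6730) = 0.0004
R_conv_out = 1/(44.6850*7.6730) = 0.0029
R_total = 0.0165 K/W
Q = 127.8960 / 0.0165 = 7768.3051 W

R_total = 0.0165 K/W, Q = 7768.3051 W


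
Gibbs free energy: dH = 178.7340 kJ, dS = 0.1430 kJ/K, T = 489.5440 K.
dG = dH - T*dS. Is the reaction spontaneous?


T*dS = 489.5440 * 0.1430 = 70.0048 kJ
dG = 178.7340 - 70.0048 = 108.7292 kJ (non-spontaneous)

dG = 108.7292 kJ, non-spontaneous
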